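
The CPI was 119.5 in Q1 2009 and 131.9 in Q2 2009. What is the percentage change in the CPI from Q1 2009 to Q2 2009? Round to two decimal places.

10.38%

Change = (131.9 − 119.5) / 119.5 × 100
       = 12.4 / 119.5 × 100 = 10.3766%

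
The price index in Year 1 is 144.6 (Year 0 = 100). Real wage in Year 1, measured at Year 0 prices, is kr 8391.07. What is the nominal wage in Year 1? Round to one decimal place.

Nominal = Real × (Index/100) = 8391.07 × (144.6/100)
        = 8391.07 × 1.446 = 12133.4872

12133.5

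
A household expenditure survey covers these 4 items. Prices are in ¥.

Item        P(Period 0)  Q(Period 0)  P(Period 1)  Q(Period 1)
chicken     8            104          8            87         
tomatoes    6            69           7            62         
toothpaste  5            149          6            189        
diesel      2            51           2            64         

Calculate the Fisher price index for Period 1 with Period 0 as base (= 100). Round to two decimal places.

111.07

Laspeyres component (base-period weights):
ΣP(Period 1)Q(Period 0) = 8×104 + 7×69 + 6×149 + 2×51 = 832 + 483 + 894 + 102 = 2311
ΣP(Period 0)Q(Period 0) = 8×104 + 6×69 + 5×149 + 2×51 = 832 + 414 + 745 + 102 = 2093
L = 2311 / 2093 × 100 = 110.4157
Paasche component (current-period weights):
ΣP(Period 1)Q(Period 1) = 8×87 + 7×62 + 6×189 + 2×64 = 696 + 434 + 1134 + 128 = 2392
ΣP(Period 0)Q(Period 1) = 8×87 + 6×62 + 5×189 + 2×64 = 696 + 372 + 945 + 128 = 2141
P = 2392 / 2141 × 100 = 111.7235
Fisher = √(L × P) = √(110.4157 × 111.7235) = 111.0677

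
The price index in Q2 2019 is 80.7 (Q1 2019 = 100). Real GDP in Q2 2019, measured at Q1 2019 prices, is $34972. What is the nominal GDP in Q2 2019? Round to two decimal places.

Nominal = Real × (Index/100) = 34972 × (80.7/100)
        = 34972 × 0.807 = 28222.4040

28222.40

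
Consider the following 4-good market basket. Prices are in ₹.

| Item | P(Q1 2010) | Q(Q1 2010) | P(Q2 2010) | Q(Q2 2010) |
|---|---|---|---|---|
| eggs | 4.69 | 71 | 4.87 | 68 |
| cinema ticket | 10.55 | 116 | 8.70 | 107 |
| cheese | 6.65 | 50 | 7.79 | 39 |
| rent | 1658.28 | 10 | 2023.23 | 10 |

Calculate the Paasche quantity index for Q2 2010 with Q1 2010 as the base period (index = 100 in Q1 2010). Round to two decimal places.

Paasche quantity index uses current-period prices as weights.
ΣP(Q2 2010)·Q(Q2 2010) = 4.87×68 + 8.70×107 + 7.79×39 + 2023.23×10 = 331.16 + 930.9 + 303.81 + 20232.3 = 21798.17
ΣP(Q2 2010)·Q(Q1 2010) = 4.87×71 + 8.70×116 + 7.79×50 + 2023.23×10 = 345.77 + 1009.2 + 389.5 + 20232.3 = 21976.77
Index = 21798.17 / 21976.77 × 100 = 99.1873

99.19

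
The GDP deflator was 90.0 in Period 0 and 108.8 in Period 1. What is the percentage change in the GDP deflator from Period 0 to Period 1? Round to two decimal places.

20.89%

Change = (108.8 − 90.0) / 90.0 × 100
       = 18.8 / 90.0 × 100 = 20.8889%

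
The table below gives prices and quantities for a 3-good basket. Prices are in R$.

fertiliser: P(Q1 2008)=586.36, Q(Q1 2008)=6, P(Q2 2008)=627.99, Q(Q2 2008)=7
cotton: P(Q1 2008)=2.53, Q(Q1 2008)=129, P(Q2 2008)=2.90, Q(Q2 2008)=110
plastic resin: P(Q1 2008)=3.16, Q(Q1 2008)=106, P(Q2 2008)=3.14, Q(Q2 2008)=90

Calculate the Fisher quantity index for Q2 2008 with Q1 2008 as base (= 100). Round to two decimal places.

111.67

Laspeyres component (base-period weights):
ΣP(Q1 2008)Q(Q2 2008) = 586.36×7 + 2.53×110 + 3.16×90 = 4104.52 + 278.3 + 284.4 = 4667.22
ΣP(Q1 2008)Q(Q1 2008) = 586.36×6 + 2.53×129 + 3.16×106 = 3518.16 + 326.37 + 334.96 = 4179.49
L = 4667.22 / 4179.49 × 100 = 111.6696
Paasche component (current-period weights):
ΣP(Q2 2008)Q(Q2 2008) = 627.99×7 + 2.90×110 + 3.14×90 = 4395.93 + 319 + 282.6 = 4997.53
ΣP(Q2 2008)Q(Q1 2008) = 627.99×6 + 2.90×129 + 3.14×106 = 3767.94 + 374.1 + 332.84 = 4474.88
P = 4997.53 / 4474.88 × 100 = 111.6796
Fisher = √(L × P) = √(111.6696 × 111.6796) = 111.6746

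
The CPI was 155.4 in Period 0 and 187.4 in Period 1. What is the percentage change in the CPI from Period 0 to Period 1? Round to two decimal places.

Change = (187.4 − 155.4) / 155.4 × 100
       = 32.0 / 155.4 × 100 = 20.5920%

20.59%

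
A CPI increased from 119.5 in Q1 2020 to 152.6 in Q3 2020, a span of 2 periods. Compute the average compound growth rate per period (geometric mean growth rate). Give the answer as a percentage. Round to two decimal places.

Growth factor = (152.6/119.5)^(1/2) = (1.276987)^(1/2) = 1.130039
Growth rate = 1.130039 − 1 = 0.130039 = 13.0039%

13.00%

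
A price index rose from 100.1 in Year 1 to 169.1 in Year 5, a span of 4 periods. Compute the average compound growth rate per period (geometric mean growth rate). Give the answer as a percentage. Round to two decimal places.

Growth factor = (169.1/100.1)^(1/4) = (1.689311)^(1/4) = 1.140059
Growth rate = 1.140059 − 1 = 0.140059 = 14.0059%

14.01%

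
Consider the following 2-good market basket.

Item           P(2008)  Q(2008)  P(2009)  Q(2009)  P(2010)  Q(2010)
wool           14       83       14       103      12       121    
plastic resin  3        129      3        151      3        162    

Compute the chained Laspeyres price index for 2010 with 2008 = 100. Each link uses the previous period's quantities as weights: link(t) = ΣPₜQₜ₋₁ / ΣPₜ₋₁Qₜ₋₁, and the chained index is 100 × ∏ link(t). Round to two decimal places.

89.13

Link 2008→2009:
ΣP(2009)Q(2008) = 14×83 + 3×129 = 1162 + 387 = 1549
ΣP(2008)Q(2008) = 14×83 + 3×129 = 1162 + 387 = 1549
link = 1549/1549 = 1.000000
Link 2009→2010:
ΣP(2010)Q(2009) = 12×103 + 3×151 = 1236 + 453 = 1689
ΣP(2009)Q(2009) = 14×103 + 3×151 = 1442 + 453 = 1895
link = 1689/1895 = 0.891293
Chained index = 100 × 1.000000 × 0.891293 = 89.1293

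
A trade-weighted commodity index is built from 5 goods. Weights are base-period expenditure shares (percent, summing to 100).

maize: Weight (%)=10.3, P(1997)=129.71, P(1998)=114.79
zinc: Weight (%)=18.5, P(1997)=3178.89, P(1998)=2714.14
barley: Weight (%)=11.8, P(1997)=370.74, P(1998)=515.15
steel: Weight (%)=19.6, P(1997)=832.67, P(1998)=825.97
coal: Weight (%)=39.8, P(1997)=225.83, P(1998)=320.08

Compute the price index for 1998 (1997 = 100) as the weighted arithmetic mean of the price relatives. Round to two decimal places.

117.16

maize: 10.3 × (114.79/129.71) = 10.3 × 0.884974 = 9.1152
zinc: 18.5 × (2714.14/3178.89) = 18.5 × 0.853801 = 15.7953
barley: 11.8 × (515.15/370.74) = 11.8 × 1.389518 = 16.3963
steel: 19.6 × (825.97/832.67) = 19.6 × 0.991954 = 19.4423
coal: 39.8 × (320.08/225.83) = 39.8 × 1.417349 = 56.4105
Index = Σ wᵢ·(p₁ᵢ/p₀ᵢ) = 9.1152 + 15.7953 + 16.3963 + 19.4423 + 56.4105 = 117.1597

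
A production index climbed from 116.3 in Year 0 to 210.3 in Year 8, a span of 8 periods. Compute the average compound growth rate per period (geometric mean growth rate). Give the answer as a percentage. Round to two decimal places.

7.69%

Growth factor = (210.3/116.3)^(1/8) = (1.808255)^(1/8) = 1.076856
Growth rate = 1.076856 − 1 = 0.076856 = 7.6856%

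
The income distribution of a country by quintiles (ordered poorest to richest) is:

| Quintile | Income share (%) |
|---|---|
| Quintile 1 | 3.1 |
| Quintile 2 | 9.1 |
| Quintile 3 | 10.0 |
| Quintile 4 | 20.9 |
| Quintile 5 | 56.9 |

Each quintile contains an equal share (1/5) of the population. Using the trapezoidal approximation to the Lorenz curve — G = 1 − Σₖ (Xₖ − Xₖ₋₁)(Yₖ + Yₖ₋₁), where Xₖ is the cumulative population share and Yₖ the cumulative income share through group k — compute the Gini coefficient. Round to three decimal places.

Cumulative income shares Yₖ: 0.0310, 0.1220, 0.2220, 0.4310, 1.0000
Σ (Xₖ−Xₖ₋₁)(Yₖ+Yₖ₋₁) = (1/5)(0.0310+0.0000) + (1/5)(0.1220+0.0310) + (1/5)(0.2220+0.1220) + (1/5)(0.4310+0.2220) + (1/5)(1.0000+0.4310)
  = 0.0062 + 0.0306 + 0.0688 + 0.1306 + 0.2862 = 0.5224
G = 1 − 0.5224 = 0.4776

0.478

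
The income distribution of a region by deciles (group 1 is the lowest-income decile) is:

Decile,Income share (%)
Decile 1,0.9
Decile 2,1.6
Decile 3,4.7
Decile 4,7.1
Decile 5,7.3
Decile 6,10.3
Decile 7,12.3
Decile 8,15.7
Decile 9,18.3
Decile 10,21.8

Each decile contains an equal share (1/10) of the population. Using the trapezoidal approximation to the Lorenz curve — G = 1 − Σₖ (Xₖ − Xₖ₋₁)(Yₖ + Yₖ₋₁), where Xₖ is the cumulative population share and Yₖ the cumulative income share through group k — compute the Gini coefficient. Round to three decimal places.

Cumulative income shares Yₖ: 0.0090, 0.0250, 0.0720, 0.1430, 0.2160, 0.3190, 0.4420, 0.5990, 0.7820, 1.0000
Σ (Xₖ−Xₖ₋₁)(Yₖ+Yₖ₋₁) = (1/10)(0.0090+0.0000) + (1/10)(0.0250+0.0090) + (1/10)(0.0720+0.0250) + (1/10)(0.1430+0.0720) + (1/10)(0.2160+0.1430) + (1/10)(0.3190+0.2160) + (1/10)(0.4420+0.3190) + (1/10)(0.5990+0.4420) + (1/10)(0.7820+0.5990) + (1/10)(1.0000+0.7820)
  = 0.0009 + 0.0034 + 0.0097 + 0.0215 + 0.0359 + 0.0535 + 0.0761 + 0.1041 + 0.1381 + 0.1782 = 0.6214
G = 1 − 0.6214 = 0.3786

0.379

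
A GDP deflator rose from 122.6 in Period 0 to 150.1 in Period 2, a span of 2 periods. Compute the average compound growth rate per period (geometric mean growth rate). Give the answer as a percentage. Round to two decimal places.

Growth factor = (150.1/122.6)^(1/2) = (1.224307)^(1/2) = 1.106484
Growth rate = 1.106484 − 1 = 0.106484 = 10.6484%

10.65%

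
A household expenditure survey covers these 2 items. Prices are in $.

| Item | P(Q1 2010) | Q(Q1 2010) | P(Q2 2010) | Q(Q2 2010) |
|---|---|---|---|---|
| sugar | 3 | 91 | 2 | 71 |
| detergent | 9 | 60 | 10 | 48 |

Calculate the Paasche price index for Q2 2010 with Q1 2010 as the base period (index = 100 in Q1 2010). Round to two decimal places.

Paasche price index uses current-period quantities as weights.
ΣP(Q2 2010)·Q(Q2 2010) = 2×71 + 10×48 = 142 + 480 = 622
ΣP(Q1 2010)·Q(Q2 2010) = 3×71 + 9×48 = 213 + 432 = 645
Index = 622 / 645 × 100 = 96.4341

96.43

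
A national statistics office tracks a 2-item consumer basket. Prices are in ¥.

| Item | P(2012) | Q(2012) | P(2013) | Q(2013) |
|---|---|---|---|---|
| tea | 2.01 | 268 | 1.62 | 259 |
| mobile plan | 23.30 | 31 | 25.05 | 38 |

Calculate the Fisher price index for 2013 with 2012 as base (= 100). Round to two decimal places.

96.78

Laspeyres component (base-period weights):
ΣP(2013)Q(2012) = 1.62×268 + 25.05×31 = 434.16 + 776.55 = 1210.71
ΣP(2012)Q(2012) = 2.01×268 + 23.30×31 = 538.68 + 722.3 = 1260.98
L = 1210.71 / 1260.98 × 100 = 96.0134
Paasche component (current-period weights):
ΣP(2013)Q(2013) = 1.62×259 + 25.05×38 = 419.58 + 951.9 = 1371.48
ΣP(2012)Q(2013) = 2.01×259 + 23.30×38 = 520.59 + 885.4 = 1405.99
P = 1371.48 / 1405.99 × 100 = 97.5455
Fisher = √(L × P) = √(96.0134 × 97.5455) = 96.7764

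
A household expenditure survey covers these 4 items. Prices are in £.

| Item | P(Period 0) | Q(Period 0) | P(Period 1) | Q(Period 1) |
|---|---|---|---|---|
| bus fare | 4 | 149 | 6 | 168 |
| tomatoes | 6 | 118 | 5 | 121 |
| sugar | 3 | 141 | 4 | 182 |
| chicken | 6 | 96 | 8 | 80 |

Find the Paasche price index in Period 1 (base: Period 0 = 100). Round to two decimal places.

122.98

Paasche price index uses current-period quantities as weights.
ΣP(Period 1)·Q(Period 1) = 6×168 + 5×121 + 4×182 + 8×80 = 1008 + 605 + 728 + 640 = 2981
ΣP(Period 0)·Q(Period 1) = 4×168 + 6×121 + 3×182 + 6×80 = 672 + 726 + 546 + 480 = 2424
Index = 2981 / 2424 × 100 = 122.9785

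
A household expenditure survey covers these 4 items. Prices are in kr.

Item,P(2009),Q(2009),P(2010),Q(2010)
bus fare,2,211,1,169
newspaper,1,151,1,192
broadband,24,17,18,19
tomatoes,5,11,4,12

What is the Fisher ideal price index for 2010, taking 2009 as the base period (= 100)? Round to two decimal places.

Laspeyres component (base-period weights):
ΣP(2010)Q(2009) = 1×211 + 1×151 + 18×17 + 4×11 = 211 + 151 + 306 + 44 = 712
ΣP(2009)Q(2009) = 2×211 + 1×151 + 24×17 + 5×11 = 422 + 151 + 408 + 55 = 1036
L = 712 / 1036 × 100 = 68.7259
Paasche component (current-period weights):
ΣP(2010)Q(2010) = 1×169 + 1×192 + 18×19 + 4×12 = 169 + 192 + 342 + 48 = 751
ΣP(2009)Q(2010) = 2×169 + 1×192 + 24×19 + 5×12 = 338 + 192 + 456 + 60 = 1046
P = 751 / 1046 × 100 = 71.7973
Fisher = √(L × P) = √(68.7259 × 71.7973) = 70.2448

70.24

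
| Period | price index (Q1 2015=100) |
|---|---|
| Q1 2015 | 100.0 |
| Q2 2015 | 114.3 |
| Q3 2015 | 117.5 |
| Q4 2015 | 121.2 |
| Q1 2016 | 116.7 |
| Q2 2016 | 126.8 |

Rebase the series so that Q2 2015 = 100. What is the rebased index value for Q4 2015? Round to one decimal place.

106.0

Rebased(Q4 2015) = 121.2 / 114.3 × 100 = 106.0367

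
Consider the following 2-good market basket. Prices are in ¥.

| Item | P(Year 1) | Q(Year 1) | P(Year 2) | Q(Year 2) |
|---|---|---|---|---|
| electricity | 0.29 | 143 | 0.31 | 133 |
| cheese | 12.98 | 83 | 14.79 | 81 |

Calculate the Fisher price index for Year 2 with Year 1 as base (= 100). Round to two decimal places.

113.69

Laspeyres component (base-period weights):
ΣP(Year 2)Q(Year 1) = 0.31×143 + 14.79×83 = 44.33 + 1227.57 = 1271.9
ΣP(Year 1)Q(Year 1) = 0.29×143 + 12.98×83 = 41.47 + 1077.34 = 1118.81
L = 1271.9 / 1118.81 × 100 = 113.6833
Paasche component (current-period weights):
ΣP(Year 2)Q(Year 2) = 0.31×133 + 14.79×81 = 41.23 + 1197.99 = 1239.22
ΣP(Year 1)Q(Year 2) = 0.29×133 + 12.98×81 = 38.57 + 1051.38 = 1089.95
P = 1239.22 / 1089.95 × 100 = 113.6951
Fisher = √(L × P) = √(113.6833 × 113.6951) = 113.6892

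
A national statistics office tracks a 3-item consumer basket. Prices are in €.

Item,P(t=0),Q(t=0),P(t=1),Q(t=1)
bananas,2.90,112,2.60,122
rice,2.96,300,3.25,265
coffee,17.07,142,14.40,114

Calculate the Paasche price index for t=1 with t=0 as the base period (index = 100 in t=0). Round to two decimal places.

91.44

Paasche price index uses current-period quantities as weights.
ΣP(t=1)·Q(t=1) = 2.60×122 + 3.25×265 + 14.40×114 = 317.2 + 861.25 + 1641.6 = 2820.05
ΣP(t=0)·Q(t=1) = 2.90×122 + 2.96×265 + 17.07×114 = 353.8 + 784.4 + 1945.98 = 3084.18
Index = 2820.05 / 3084.18 × 100 = 91.4360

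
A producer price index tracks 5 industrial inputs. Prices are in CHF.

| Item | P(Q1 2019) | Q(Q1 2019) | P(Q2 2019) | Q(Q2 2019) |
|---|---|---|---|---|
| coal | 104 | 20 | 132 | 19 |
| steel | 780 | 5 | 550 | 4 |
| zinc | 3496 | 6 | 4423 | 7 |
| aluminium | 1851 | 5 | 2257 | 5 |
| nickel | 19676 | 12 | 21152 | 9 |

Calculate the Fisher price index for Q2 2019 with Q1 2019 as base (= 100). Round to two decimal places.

Laspeyres component (base-period weights):
ΣP(Q2 2019)Q(Q1 2019) = 132×20 + 550×5 + 4423×6 + 2257×5 + 21152×12 = 2640 + 2750 + 26538 + 11285 + 253824 = 297037
ΣP(Q1 2019)Q(Q1 2019) = 104×20 + 780×5 + 3496×6 + 1851×5 + 19676×12 = 2080 + 3900 + 20976 + 9255 + 236112 = 272323
L = 297037 / 272323 × 100 = 109.0753
Paasche component (current-period weights):
ΣP(Q2 2019)Q(Q2 2019) = 132×19 + 550×4 + 4423×7 + 2257×5 + 21152×9 = 2508 + 2200 + 30961 + 11285 + 190368 = 237322
ΣP(Q1 2019)Q(Q2 2019) = 104×19 + 780×4 + 3496×7 + 1851×5 + 19676×9 = 1976 + 3120 + 24472 + 9255 + 177084 = 215907
P = 237322 / 215907 × 100 = 109.9186
Fisher = √(L × P) = √(109.0753 × 109.9186) = 109.4961

109.50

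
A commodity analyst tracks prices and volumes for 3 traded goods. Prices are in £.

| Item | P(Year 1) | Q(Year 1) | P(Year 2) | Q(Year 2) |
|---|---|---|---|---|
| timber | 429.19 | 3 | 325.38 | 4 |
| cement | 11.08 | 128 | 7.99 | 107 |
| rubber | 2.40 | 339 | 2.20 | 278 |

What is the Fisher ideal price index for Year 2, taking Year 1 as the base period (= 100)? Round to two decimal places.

Laspeyres component (base-period weights):
ΣP(Year 2)Q(Year 1) = 325.38×3 + 7.99×128 + 2.20×339 = 976.14 + 1022.72 + 745.8 = 2744.66
ΣP(Year 1)Q(Year 1) = 429.19×3 + 11.08×128 + 2.40×339 = 1287.57 + 1418.24 + 813.6 = 3519.41
L = 2744.66 / 3519.41 × 100 = 77.9864
Paasche component (current-period weights):
ΣP(Year 2)Q(Year 2) = 325.38×4 + 7.99×107 + 2.20×278 = 1301.52 + 854.93 + 611.6 = 2768.05
ΣP(Year 1)Q(Year 2) = 429.19×4 + 11.08×107 + 2.40×278 = 1716.76 + 1185.56 + 667.2 = 3569.52
P = 2768.05 / 3569.52 × 100 = 77.5468
Fisher = √(L × P) = √(77.9864 × 77.5468) = 77.7663

77.77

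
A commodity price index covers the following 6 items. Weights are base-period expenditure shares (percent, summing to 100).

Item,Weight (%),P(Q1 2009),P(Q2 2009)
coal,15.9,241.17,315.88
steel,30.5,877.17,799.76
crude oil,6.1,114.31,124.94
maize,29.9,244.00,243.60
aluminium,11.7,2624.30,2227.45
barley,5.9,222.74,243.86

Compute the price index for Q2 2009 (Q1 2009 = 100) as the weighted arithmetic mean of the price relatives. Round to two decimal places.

101.54

coal: 15.9 × (315.88/241.17) = 15.9 × 1.309781 = 20.8255
steel: 30.5 × (799.76/877.17) = 30.5 × 0.911750 = 27.8084
crude oil: 6.1 × (124.94/114.31) = 6.1 × 1.092993 = 6.6673
maize: 29.9 × (243.60/244.00) = 29.9 × 0.998361 = 29.8510
aluminium: 11.7 × (2227.45/2624.30) = 11.7 × 0.848779 = 9.9307
barley: 5.9 × (243.86/222.74) = 5.9 × 1.094819 = 6.4594
Index = Σ wᵢ·(p₁ᵢ/p₀ᵢ) = 20.8255 + 27.8084 + 6.6673 + 29.8510 + 9.9307 + 6.4594 = 101.5423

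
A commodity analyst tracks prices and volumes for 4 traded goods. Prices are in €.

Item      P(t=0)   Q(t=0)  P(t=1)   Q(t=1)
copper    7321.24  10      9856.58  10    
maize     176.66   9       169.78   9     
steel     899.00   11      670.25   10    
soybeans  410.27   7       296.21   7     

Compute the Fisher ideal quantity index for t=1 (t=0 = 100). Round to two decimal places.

99.18

Laspeyres component (base-period weights):
ΣP(t=0)Q(t=1) = 7321.24×10 + 176.66×9 + 899.00×10 + 410.27×7 = 73212.4 + 1589.94 + 8990 + 2871.89 = 86664.23
ΣP(t=0)Q(t=0) = 7321.24×10 + 176.66×9 + 899.00×11 + 410.27×7 = 73212.4 + 1589.94 + 9889 + 2871.89 = 87563.23
L = 86664.23 / 87563.23 × 100 = 98.9733
Paasche component (current-period weights):
ΣP(t=1)Q(t=1) = 9856.58×10 + 169.78×9 + 670.25×10 + 296.21×7 = 98565.8 + 1528.02 + 6702.5 + 2073.47 = 108869.79
ΣP(t=1)Q(t=0) = 9856.58×10 + 169.78×9 + 670.25×11 + 296.21×7 = 98565.8 + 1528.02 + 7372.75 + 2073.47 = 109540.04
P = 108869.79 / 109540.04 × 100 = 99.3881
Fisher = √(L × P) = √(98.9733 × 99.3881) = 99.1805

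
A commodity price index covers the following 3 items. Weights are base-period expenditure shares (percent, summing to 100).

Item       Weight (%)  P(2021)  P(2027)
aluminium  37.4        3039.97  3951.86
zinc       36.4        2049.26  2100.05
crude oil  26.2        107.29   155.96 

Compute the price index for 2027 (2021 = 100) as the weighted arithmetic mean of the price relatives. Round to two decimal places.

124.01

aluminium: 37.4 × (3951.86/3039.97) = 37.4 × 1.299967 = 48.6188
zinc: 36.4 × (2100.05/2049.26) = 36.4 × 1.024785 = 37.3022
crude oil: 26.2 × (155.96/107.29) = 26.2 × 1.453630 = 38.0851
Index = Σ wᵢ·(p₁ᵢ/p₀ᵢ) = 48.6188 + 37.3022 + 38.0851 = 124.0060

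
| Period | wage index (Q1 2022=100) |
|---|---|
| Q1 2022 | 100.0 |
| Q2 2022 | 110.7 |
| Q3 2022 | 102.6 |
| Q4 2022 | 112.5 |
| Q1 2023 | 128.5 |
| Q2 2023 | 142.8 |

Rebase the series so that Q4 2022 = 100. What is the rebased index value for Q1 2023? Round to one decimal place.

114.2

Rebased(Q1 2023) = 128.5 / 112.5 × 100 = 114.2222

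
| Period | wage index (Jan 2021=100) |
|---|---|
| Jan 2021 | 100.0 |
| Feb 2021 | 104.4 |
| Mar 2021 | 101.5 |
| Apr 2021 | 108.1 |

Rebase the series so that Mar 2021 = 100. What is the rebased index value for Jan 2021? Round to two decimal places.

98.52

Rebased(Jan 2021) = 100.0 / 101.5 × 100 = 98.5222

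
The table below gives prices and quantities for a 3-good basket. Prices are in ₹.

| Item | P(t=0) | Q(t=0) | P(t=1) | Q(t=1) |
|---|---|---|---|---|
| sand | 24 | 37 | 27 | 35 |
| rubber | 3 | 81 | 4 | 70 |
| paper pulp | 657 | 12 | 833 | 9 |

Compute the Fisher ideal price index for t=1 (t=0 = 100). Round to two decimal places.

125.41

Laspeyres component (base-period weights):
ΣP(t=1)Q(t=0) = 27×37 + 4×81 + 833×12 = 999 + 324 + 9996 = 11319
ΣP(t=0)Q(t=0) = 24×37 + 3×81 + 657×12 = 888 + 243 + 7884 = 9015
L = 11319 / 9015 × 100 = 125.5574
Paasche component (current-period weights):
ΣP(t=1)Q(t=1) = 27×35 + 4×70 + 833×9 = 945 + 280 + 7497 = 8722
ΣP(t=0)Q(t=1) = 24×35 + 3×70 + 657×9 = 840 + 210 + 5913 = 6963
P = 8722 / 6963 × 100 = 125.2621
Fisher = √(L × P) = √(125.5574 × 125.2621) = 125.4097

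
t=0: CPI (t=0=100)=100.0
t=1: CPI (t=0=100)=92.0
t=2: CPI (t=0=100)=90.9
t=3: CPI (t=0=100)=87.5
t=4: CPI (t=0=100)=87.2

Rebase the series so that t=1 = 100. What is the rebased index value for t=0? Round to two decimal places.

108.70

Rebased(t=0) = 100.0 / 92.0 × 100 = 108.6957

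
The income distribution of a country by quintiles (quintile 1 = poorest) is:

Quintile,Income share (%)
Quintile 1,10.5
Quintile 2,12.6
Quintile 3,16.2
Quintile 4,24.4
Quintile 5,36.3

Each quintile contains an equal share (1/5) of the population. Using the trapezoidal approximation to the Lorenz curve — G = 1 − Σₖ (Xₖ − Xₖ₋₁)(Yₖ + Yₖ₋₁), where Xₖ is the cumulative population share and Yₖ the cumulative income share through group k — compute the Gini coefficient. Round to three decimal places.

Cumulative income shares Yₖ: 0.1050, 0.2310, 0.3930, 0.6370, 1.0000
Σ (Xₖ−Xₖ₋₁)(Yₖ+Yₖ₋₁) = (1/5)(0.1050+0.0000) + (1/5)(0.2310+0.1050) + (1/5)(0.3930+0.2310) + (1/5)(0.6370+0.3930) + (1/5)(1.0000+0.6370)
  = 0.0210 + 0.0672 + 0.1248 + 0.2060 + 0.3274 = 0.7464
G = 1 − 0.7464 = 0.2536

0.254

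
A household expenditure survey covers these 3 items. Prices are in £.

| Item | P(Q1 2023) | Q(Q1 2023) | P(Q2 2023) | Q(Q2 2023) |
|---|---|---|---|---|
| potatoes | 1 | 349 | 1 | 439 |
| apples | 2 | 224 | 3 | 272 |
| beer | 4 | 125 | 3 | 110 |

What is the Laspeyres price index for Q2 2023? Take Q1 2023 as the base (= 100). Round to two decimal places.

107.63

Laspeyres price index uses base-period quantities as weights.
ΣP(Q2 2023)·Q(Q1 2023) = 1×349 + 3×224 + 3×125 = 349 + 672 + 375 = 1396
ΣP(Q1 2023)·Q(Q1 2023) = 1×349 + 2×224 + 4×125 = 349 + 448 + 500 = 1297
Index = 1396 / 1297 × 100 = 107.6330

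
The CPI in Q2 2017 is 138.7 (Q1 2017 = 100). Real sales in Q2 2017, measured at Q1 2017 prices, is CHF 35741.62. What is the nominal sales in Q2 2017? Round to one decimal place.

Nominal = Real × (Index/100) = 35741.62 × (138.7/100)
        = 35741.62 × 1.387 = 49573.6269

49573.6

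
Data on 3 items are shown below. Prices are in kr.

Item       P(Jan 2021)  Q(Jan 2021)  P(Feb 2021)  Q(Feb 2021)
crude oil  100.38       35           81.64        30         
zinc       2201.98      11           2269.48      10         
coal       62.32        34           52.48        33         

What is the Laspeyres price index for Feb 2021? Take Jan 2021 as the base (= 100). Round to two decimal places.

99.17

Laspeyres price index uses base-period quantities as weights.
ΣP(Feb 2021)·Q(Jan 2021) = 81.64×35 + 2269.48×11 + 52.48×34 = 2857.4 + 24964.28 + 1784.32 = 29606
ΣP(Jan 2021)·Q(Jan 2021) = 100.38×35 + 2201.98×11 + 62.32×34 = 3513.3 + 24221.78 + 2118.88 = 29853.96
Index = 29606 / 29853.96 × 100 = 99.1694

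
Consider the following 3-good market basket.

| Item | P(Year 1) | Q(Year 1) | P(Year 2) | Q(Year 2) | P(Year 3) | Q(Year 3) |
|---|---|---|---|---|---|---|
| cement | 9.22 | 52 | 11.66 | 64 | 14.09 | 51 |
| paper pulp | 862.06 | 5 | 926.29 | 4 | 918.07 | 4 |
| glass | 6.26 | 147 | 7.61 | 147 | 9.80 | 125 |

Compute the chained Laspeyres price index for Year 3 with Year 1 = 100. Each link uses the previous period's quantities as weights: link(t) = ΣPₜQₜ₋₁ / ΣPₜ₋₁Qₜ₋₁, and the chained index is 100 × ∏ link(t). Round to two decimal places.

120.21

Link Year 1→Year 2:
ΣP(Year 2)Q(Year 1) = 11.66×52 + 926.29×5 + 7.61×147 = 606.32 + 4631.45 + 1118.67 = 6356.44
ΣP(Year 1)Q(Year 1) = 9.22×52 + 862.06×5 + 6.26×147 = 479.44 + 4310.3 + 920.22 = 5709.96
link = 6356.44/5709.96 = 1.113220
Link Year 2→Year 3:
ΣP(Year 3)Q(Year 2) = 14.09×64 + 918.07×4 + 9.80×147 = 901.76 + 3672.28 + 1440.6 = 6014.64
ΣP(Year 2)Q(Year 2) = 11.66×64 + 926.29×4 + 7.61×147 = 746.24 + 3705.16 + 1118.67 = 5570.07
link = 6014.64/5570.07 = 1.079814
Chained index = 100 × 1.113220 × 1.079814 = 120.2070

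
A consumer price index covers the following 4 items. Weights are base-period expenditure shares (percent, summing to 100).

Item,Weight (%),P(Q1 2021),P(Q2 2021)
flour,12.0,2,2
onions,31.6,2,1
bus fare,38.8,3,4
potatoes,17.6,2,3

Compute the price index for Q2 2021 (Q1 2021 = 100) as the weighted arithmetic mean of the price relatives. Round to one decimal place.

flour: 12.0 × (2/2) = 12.0 × 1.000000 = 12.0000
onions: 31.6 × (1/2) = 31.6 × 0.500000 = 15.8000
bus fare: 38.8 × (4/3) = 38.8 × 1.333333 = 51.7333
potatoes: 17.6 × (3/2) = 17.6 × 1.500000 = 26.4000
Index = Σ wᵢ·(p₁ᵢ/p₀ᵢ) = 12.0000 + 15.8000 + 51.7333 + 26.4000 = 105.9333

105.9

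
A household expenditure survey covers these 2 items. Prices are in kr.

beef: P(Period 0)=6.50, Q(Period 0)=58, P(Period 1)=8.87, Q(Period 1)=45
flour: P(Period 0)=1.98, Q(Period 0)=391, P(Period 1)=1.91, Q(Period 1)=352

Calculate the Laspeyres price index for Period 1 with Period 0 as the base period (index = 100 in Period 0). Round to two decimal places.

109.56

Laspeyres price index uses base-period quantities as weights.
ΣP(Period 1)·Q(Period 0) = 8.87×58 + 1.91×391 = 514.46 + 746.81 = 1261.27
ΣP(Period 0)·Q(Period 0) = 6.50×58 + 1.98×391 = 377 + 774.18 = 1151.18
Index = 1261.27 / 1151.18 × 100 = 109.5632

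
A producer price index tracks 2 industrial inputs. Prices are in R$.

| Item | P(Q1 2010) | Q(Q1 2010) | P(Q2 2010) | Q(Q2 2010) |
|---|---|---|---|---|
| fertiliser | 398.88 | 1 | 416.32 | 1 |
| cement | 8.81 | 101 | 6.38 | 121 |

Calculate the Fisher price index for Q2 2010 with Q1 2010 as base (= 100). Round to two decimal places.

81.71

Laspeyres component (base-period weights):
ΣP(Q2 2010)Q(Q1 2010) = 416.32×1 + 6.38×101 = 416.32 + 644.38 = 1060.7
ΣP(Q1 2010)Q(Q1 2010) = 398.88×1 + 8.81×101 = 398.88 + 889.81 = 1288.69
L = 1060.7 / 1288.69 × 100 = 82.3084
Paasche component (current-period weights):
ΣP(Q2 2010)Q(Q2 2010) = 416.32×1 + 6.38×121 = 416.32 + 771.98 = 1188.3
ΣP(Q1 2010)Q(Q2 2010) = 398.88×1 + 8.81×121 = 398.88 + 1066.01 = 1464.89
P = 1188.3 / 1464.89 × 100 = 81.1187
Fisher = √(L × P) = √(82.3084 × 81.1187) = 81.7114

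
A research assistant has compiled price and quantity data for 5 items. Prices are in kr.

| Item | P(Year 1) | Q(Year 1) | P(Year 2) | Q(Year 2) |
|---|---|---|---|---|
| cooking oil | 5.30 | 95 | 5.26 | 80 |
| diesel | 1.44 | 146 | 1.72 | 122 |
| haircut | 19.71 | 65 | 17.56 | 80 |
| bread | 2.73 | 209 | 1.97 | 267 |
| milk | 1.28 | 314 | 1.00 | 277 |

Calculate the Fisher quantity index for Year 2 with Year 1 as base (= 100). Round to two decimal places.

Laspeyres component (base-period weights):
ΣP(Year 1)Q(Year 2) = 5.30×80 + 1.44×122 + 19.71×80 + 2.73×267 + 1.28×277 = 424 + 175.68 + 1576.8 + 728.91 + 354.56 = 3259.95
ΣP(Year 1)Q(Year 1) = 5.30×95 + 1.44×146 + 19.71×65 + 2.73×209 + 1.28×314 = 503.5 + 210.24 + 1281.15 + 570.57 + 401.92 = 2967.38
L = 3259.95 / 2967.38 × 100 = 109.8595
Paasche component (current-period weights):
ΣP(Year 2)Q(Year 2) = 5.26×80 + 1.72×122 + 17.56×80 + 1.97×267 + 1.00×277 = 420.8 + 209.84 + 1404.8 + 525.99 + 277 = 2838.43
ΣP(Year 2)Q(Year 1) = 5.26×95 + 1.72×146 + 17.56×65 + 1.97×209 + 1.00×314 = 499.7 + 251.12 + 1141.4 + 411.73 + 314 = 2617.95
P = 2838.43 / 2617.95 × 100 = 108.4219
Fisher = √(L × P) = √(109.8595 × 108.4219) = 109.1383

109.14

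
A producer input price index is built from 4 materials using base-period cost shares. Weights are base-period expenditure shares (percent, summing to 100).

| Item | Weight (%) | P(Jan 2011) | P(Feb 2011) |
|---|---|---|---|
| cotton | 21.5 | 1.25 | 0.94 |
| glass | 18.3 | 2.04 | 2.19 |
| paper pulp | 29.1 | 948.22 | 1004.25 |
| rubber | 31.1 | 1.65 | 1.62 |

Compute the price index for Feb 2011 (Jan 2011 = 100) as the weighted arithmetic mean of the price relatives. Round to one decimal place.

97.2

cotton: 21.5 × (0.94/1.25) = 21.5 × 0.752000 = 16.1680
glass: 18.3 × (2.19/2.04) = 18.3 × 1.073529 = 19.6456
paper pulp: 29.1 × (1004.25/948.22) = 29.1 × 1.059090 = 30.8195
rubber: 31.1 × (1.62/1.65) = 31.1 × 0.981818 = 30.5345
Index = Σ wᵢ·(p₁ᵢ/p₀ᵢ) = 16.1680 + 19.6456 + 30.8195 + 30.5345 = 97.1676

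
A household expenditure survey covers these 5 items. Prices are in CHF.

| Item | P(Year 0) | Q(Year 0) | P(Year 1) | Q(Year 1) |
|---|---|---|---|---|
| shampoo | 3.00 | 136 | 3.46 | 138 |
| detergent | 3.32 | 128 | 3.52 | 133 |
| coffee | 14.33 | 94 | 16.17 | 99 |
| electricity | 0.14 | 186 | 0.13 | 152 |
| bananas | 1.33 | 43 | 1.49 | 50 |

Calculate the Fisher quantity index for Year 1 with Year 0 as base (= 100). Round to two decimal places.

104.38

Laspeyres component (base-period weights):
ΣP(Year 0)Q(Year 1) = 3.00×138 + 3.32×133 + 14.33×99 + 0.14×152 + 1.33×50 = 414 + 441.56 + 1418.67 + 21.28 + 66.5 = 2362.01
ΣP(Year 0)Q(Year 0) = 3.00×136 + 3.32×128 + 14.33×94 + 0.14×186 + 1.33×43 = 408 + 424.96 + 1347.02 + 26.04 + 57.19 = 2263.21
L = 2362.01 / 2263.21 × 100 = 104.3655
Paasche component (current-period weights):
ΣP(Year 1)Q(Year 1) = 3.46×138 + 3.52×133 + 16.17×99 + 0.13×152 + 1.49×50 = 477.48 + 468.16 + 1600.83 + 19.76 + 74.5 = 2640.73
ΣP(Year 1)Q(Year 0) = 3.46×136 + 3.52×128 + 16.17×94 + 0.13×186 + 1.49×43 = 470.56 + 450.56 + 1519.98 + 24.18 + 64.07 = 2529.35
P = 2640.73 / 2529.35 × 100 = 104.4035
Fisher = √(L × P) = √(104.3655 × 104.4035) = 104.3845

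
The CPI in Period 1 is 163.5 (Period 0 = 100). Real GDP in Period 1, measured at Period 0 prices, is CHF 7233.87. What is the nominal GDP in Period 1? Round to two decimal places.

Nominal = Real × (Index/100) = 7233.87 × (163.5/100)
        = 7233.87 × 1.635 = 11827.3774

11827.38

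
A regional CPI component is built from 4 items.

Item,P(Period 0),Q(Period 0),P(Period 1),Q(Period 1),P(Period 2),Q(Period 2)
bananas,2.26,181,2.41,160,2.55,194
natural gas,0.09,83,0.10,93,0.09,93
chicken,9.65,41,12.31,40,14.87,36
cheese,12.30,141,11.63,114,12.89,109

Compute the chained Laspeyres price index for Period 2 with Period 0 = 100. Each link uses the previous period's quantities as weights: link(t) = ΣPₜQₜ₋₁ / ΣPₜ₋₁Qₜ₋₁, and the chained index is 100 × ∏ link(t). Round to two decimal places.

Link Period 0→Period 1:
ΣP(Period 1)Q(Period 0) = 2.41×181 + 0.10×83 + 12.31×41 + 11.63×141 = 436.21 + 8.3 + 504.71 + 1639.83 = 2589.05
ΣP(Period 0)Q(Period 0) = 2.26×181 + 0.09×83 + 9.65×41 + 12.30×141 = 409.06 + 7.47 + 395.65 + 1734.3 = 2546.48
link = 2589.05/2546.48 = 1.016717
Link Period 1→Period 2:
ΣP(Period 2)Q(Period 1) = 2.55×160 + 0.09×93 + 14.87×40 + 12.89×114 = 408 + 8.37 + 594.8 + 1469.46 = 2480.63
ΣP(Period 1)Q(Period 1) = 2.41×160 + 0.10×93 + 12.31×40 + 11.63×114 = 385.6 + 9.3 + 492.4 + 1325.82 = 2213.12
link = 2480.63/2213.12 = 1.120875
Chained index = 100 × 1.016717 × 1.120875 = 113.9612

113.96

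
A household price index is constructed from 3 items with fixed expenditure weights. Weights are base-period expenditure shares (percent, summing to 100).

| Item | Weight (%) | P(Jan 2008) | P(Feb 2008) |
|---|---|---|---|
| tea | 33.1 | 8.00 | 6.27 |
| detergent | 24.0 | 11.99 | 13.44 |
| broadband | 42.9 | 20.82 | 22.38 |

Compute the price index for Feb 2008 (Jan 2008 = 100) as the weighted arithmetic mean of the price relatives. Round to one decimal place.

99.0

tea: 33.1 × (6.27/8.00) = 33.1 × 0.783750 = 25.9421
detergent: 24.0 × (13.44/11.99) = 24.0 × 1.120934 = 26.9024
broadband: 42.9 × (22.38/20.82) = 42.9 × 1.074928 = 46.1144
Index = Σ wᵢ·(p₁ᵢ/p₀ᵢ) = 25.9421 + 26.9024 + 46.1144 = 98.9590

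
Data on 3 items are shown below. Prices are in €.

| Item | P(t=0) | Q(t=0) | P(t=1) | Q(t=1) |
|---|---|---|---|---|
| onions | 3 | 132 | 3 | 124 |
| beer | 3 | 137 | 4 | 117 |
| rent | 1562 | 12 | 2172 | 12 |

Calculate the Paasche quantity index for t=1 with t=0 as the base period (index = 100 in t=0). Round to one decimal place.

Paasche quantity index uses current-period prices as weights.
ΣP(t=1)·Q(t=1) = 3×124 + 4×117 + 2172×12 = 372 + 468 + 26064 = 26904
ΣP(t=1)·Q(t=0) = 3×132 + 4×137 + 2172×12 = 396 + 548 + 26064 = 27008
Index = 26904 / 27008 × 100 = 99.6149

99.6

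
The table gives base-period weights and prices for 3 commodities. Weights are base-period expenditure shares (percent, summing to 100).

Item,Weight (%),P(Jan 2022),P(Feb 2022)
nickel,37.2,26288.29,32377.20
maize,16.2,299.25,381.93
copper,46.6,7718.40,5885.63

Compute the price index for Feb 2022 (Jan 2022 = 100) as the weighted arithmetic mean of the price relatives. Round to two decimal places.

102.03

nickel: 37.2 × (32377.20/26288.29) = 37.2 × 1.231621 = 45.8163
maize: 16.2 × (381.93/299.25) = 16.2 × 1.276291 = 20.6759
copper: 46.6 × (5885.63/7718.40) = 46.6 × 0.762545 = 35.5346
Index = Σ wᵢ·(p₁ᵢ/p₀ᵢ) = 45.8163 + 20.6759 + 35.5346 = 102.0268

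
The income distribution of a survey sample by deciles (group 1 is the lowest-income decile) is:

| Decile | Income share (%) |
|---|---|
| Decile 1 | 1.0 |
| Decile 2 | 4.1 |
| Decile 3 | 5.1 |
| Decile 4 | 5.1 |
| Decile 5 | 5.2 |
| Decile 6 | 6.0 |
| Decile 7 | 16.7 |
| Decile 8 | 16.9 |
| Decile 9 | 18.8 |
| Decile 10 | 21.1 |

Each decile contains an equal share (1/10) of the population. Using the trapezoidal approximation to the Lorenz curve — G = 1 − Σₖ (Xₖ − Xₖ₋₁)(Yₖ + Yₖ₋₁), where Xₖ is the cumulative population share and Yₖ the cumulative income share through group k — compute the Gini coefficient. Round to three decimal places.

Cumulative income shares Yₖ: 0.0100, 0.0510, 0.1020, 0.1530, 0.2050, 0.2650, 0.4320, 0.6010, 0.7890, 1.0000
Σ (Xₖ−Xₖ₋₁)(Yₖ+Yₖ₋₁) = (1/10)(0.0100+0.0000) + (1/10)(0.0510+0.0100) + (1/10)(0.1020+0.0510) + (1/10)(0.1530+0.1020) + (1/10)(0.2050+0.1530) + (1/10)(0.2650+0.2050) + (1/10)(0.4320+0.2650) + (1/10)(0.6010+0.4320) + (1/10)(0.7890+0.6010) + (1/10)(1.0000+0.7890)
  = 0.0010 + 0.0061 + 0.0153 + 0.0255 + 0.0358 + 0.0470 + 0.0697 + 0.1033 + 0.1390 + 0.1789 = 0.6216
G = 1 − 0.6216 = 0.3784

0.378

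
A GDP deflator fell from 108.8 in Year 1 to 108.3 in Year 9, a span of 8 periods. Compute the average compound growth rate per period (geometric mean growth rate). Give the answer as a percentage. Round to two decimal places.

-0.06%

Growth factor = (108.3/108.8)^(1/8) = (0.995404)^(1/8) = 0.999424
Growth rate = 0.999424 − 1 = -0.000576 = -0.0576%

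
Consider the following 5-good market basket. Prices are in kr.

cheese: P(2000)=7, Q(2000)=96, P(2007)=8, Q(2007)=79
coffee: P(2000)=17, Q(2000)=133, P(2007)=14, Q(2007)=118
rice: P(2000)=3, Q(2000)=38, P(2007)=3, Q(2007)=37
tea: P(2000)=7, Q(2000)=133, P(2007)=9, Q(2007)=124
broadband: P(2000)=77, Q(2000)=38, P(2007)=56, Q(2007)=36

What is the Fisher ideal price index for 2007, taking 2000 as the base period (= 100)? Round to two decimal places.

87.75

Laspeyres component (base-period weights):
ΣP(2007)Q(2000) = 8×96 + 14×133 + 3×38 + 9×133 + 56×38 = 768 + 1862 + 114 + 1197 + 2128 = 6069
ΣP(2000)Q(2000) = 7×96 + 17×133 + 3×38 + 7×133 + 77×38 = 672 + 2261 + 114 + 931 + 2926 = 6904
L = 6069 / 6904 × 100 = 87.9056
Paasche component (current-period weights):
ΣP(2007)Q(2007) = 8×79 + 14×118 + 3×37 + 9×124 + 56×36 = 632 + 1652 + 111 + 1116 + 2016 = 5527
ΣP(2000)Q(2007) = 7×79 + 17×118 + 3×37 + 7×124 + 77×36 = 553 + 2006 + 111 + 868 + 2772 = 6310
P = 5527 / 6310 × 100 = 87.5911
Fisher = √(L × P) = √(87.9056 × 87.5911) = 87.7482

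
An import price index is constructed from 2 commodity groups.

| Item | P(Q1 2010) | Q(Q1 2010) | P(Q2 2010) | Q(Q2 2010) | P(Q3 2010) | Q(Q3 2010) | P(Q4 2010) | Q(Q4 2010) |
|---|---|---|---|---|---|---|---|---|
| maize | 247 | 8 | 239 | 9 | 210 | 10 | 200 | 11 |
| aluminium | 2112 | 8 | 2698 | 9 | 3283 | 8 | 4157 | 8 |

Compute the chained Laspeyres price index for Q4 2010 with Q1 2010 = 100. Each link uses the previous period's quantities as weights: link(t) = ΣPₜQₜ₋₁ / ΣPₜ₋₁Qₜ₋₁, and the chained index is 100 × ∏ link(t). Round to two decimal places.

Link Q1 2010→Q2 2010:
ΣP(Q2 2010)Q(Q1 2010) = 239×8 + 2698×8 = 1912 + 21584 = 23496
ΣP(Q1 2010)Q(Q1 2010) = 247×8 + 2112×8 = 1976 + 16896 = 18872
link = 23496/18872 = 1.245019
Link Q2 2010→Q3 2010:
ΣP(Q3 2010)Q(Q2 2010) = 210×9 + 3283×9 = 1890 + 29547 = 31437
ΣP(Q2 2010)Q(Q2 2010) = 239×9 + 2698×9 = 2151 + 24282 = 26433
link = 31437/26433 = 1.189309
Link Q3 2010→Q4 2010:
ΣP(Q4 2010)Q(Q3 2010) = 200×10 + 4157×8 = 2000 + 33256 = 35256
ΣP(Q3 2010)Q(Q3 2010) = 210×10 + 3283×8 = 2100 + 26264 = 28364
link = 35256/28364 = 1.242984
Chained index = 100 × 1.245019 × 1.189309 × 1.242984 = 184.0502

184.05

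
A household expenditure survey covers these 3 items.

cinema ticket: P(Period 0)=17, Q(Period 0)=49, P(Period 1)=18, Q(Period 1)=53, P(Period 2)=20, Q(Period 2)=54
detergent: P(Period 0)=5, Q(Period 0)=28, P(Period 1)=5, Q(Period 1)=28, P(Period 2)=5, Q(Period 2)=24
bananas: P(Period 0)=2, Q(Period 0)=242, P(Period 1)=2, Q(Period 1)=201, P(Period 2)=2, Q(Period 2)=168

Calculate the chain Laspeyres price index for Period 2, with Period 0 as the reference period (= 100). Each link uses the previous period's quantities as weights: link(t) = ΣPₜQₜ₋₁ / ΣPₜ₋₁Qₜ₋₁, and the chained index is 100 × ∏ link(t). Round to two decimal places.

Link Period 0→Period 1:
ΣP(Period 1)Q(Period 0) = 18×49 + 5×28 + 2×242 = 882 + 140 + 484 = 1506
ΣP(Period 0)Q(Period 0) = 17×49 + 5×28 + 2×242 = 833 + 140 + 484 = 1457
link = 1506/1457 = 1.033631
Link Period 1→Period 2:
ΣP(Period 2)Q(Period 1) = 20×53 + 5×28 + 2×201 = 1060 + 140 + 402 = 1602
ΣP(Period 1)Q(Period 1) = 18×53 + 5×28 + 2×201 = 954 + 140 + 402 = 1496
link = 1602/1496 = 1.070856
Chained index = 100 × 1.033631 × 1.070856 = 110.6869

110.69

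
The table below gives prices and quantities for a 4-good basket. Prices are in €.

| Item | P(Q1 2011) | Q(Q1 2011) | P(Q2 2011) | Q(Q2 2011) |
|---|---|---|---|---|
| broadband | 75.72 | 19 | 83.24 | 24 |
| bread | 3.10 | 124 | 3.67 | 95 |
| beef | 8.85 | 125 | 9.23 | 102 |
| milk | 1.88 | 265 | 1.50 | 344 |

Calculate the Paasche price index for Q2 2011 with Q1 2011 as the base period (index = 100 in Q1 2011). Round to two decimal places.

Paasche price index uses current-period quantities as weights.
ΣP(Q2 2011)·Q(Q2 2011) = 83.24×24 + 3.67×95 + 9.23×102 + 1.50×344 = 1997.76 + 348.65 + 941.46 + 516 = 3803.87
ΣP(Q1 2011)·Q(Q2 2011) = 75.72×24 + 3.10×95 + 8.85×102 + 1.88×344 = 1817.28 + 294.5 + 902.7 + 646.72 = 3661.2
Index = 3803.87 / 3661.2 × 100 = 103.8968

103.90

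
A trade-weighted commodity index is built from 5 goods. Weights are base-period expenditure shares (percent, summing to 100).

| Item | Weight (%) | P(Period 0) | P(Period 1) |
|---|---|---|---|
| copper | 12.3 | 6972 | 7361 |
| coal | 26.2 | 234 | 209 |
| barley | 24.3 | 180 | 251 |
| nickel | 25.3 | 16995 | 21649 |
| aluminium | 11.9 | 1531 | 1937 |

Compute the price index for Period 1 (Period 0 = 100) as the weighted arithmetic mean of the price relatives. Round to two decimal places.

117.56

copper: 12.3 × (7361/6972) = 12.3 × 1.055795 = 12.9863
coal: 26.2 × (209/234) = 26.2 × 0.893162 = 23.4009
barley: 24.3 × (251/180) = 24.3 × 1.394444 = 33.8850
nickel: 25.3 × (21649/16995) = 25.3 × 1.273845 = 32.2283
aluminium: 11.9 × (1937/1531) = 11.9 × 1.265186 = 15.0557
Index = Σ wᵢ·(p₁ᵢ/p₀ᵢ) = 12.9863 + 23.4009 + 33.8850 + 32.2283 + 15.0557 = 117.5561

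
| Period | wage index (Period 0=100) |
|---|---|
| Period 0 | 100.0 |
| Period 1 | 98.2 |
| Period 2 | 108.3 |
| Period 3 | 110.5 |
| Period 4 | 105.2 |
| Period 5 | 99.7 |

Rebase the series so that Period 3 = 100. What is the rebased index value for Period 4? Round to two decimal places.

95.20

Rebased(Period 4) = 105.2 / 110.5 × 100 = 95.2036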